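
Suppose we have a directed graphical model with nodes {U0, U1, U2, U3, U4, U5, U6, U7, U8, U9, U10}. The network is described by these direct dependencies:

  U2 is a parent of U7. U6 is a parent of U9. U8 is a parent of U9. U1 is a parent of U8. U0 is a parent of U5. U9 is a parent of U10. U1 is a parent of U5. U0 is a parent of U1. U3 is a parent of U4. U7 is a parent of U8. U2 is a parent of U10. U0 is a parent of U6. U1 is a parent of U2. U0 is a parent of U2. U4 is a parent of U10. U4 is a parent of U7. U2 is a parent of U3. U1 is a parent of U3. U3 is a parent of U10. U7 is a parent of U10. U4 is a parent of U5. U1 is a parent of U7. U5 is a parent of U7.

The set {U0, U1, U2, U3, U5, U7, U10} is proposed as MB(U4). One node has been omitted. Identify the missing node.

U9

Recall MB(v) = parents ∪ children ∪ spouses, where spouses are the other parents of v's children.
Children of U4: U5, U7, U10.
Pa(U4) = {U3}.
Co-parents of U4 (other parents of its children):
  U5's other parents are U0, U1.
  U7's other parents are U1, U2, U5.
  parents(U10) \ {U4} = {U2, U3, U7, U9}.
MB(U4) = {U0, U1, U2, U3, U5, U7, U9, U10}.
Comparing with the claimed set, U9 is missing.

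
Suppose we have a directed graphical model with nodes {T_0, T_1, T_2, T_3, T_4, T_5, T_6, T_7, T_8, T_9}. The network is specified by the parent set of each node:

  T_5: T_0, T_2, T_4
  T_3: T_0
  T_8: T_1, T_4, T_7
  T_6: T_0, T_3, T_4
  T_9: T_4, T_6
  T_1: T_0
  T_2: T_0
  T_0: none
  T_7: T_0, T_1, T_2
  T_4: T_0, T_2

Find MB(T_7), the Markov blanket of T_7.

{T_0, T_1, T_2, T_4, T_8}

T_7 has child T_8.
Pa(T_7) = {T_0, T_1, T_2}.
Other parents of T_7's children:
  T_8: T_1, T_4
MB(T_7) = {T_0, T_1, T_2, T_4, T_8}.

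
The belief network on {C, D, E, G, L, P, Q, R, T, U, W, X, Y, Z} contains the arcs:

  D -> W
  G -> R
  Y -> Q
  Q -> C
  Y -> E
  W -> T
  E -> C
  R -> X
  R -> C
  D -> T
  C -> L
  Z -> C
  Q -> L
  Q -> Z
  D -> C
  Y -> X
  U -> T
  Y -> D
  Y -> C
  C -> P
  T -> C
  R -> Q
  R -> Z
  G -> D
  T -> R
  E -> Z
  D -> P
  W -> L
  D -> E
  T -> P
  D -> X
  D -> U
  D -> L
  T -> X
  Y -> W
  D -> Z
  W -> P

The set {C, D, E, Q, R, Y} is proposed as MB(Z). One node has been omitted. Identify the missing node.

T

Recall MB(v) = parents ∪ children ∪ spouses, where spouses are the other parents of v's children.
Ch(Z) = {C}.
Parents of Z: D, E, Q, R.
Other parents of Z's children:
  C also has parents D, E, Q, R, T, Y.
MB(Z) = {C, D, E, Q, R, T, Y}.
Comparing with the claimed set, T is missing.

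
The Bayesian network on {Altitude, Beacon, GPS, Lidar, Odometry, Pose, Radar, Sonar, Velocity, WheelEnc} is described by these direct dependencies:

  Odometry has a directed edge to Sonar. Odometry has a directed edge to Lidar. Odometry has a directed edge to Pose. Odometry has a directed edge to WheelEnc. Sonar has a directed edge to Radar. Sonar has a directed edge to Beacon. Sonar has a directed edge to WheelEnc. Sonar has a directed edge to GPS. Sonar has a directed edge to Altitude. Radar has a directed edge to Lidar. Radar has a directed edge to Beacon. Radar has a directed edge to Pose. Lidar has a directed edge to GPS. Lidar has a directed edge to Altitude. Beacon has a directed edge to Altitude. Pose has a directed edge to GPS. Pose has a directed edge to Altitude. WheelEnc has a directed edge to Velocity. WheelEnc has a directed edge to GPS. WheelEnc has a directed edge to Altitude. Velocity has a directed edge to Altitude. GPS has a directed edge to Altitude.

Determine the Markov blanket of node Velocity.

{Altitude, Beacon, GPS, Lidar, Pose, Sonar, WheelEnc}

Pa(Velocity) = {WheelEnc}.
Velocity has child Altitude.
Parents of each child, excluding Velocity:
  Altitude: Beacon, GPS, Lidar, Pose, Sonar, WheelEnc
So the Markov blanket of Velocity is {Altitude, Beacon, GPS, Lidar, Pose, Sonar, WheelEnc}.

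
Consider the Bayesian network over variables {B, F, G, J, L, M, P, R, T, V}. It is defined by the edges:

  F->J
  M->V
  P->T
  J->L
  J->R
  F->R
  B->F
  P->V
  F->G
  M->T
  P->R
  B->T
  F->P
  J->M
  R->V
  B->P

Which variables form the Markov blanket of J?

A node's Markov blanket = Pa ∪ Ch ∪ (parents of Ch other than the node itself).
Ch(J) = {L, M, R}.
Pa(J) = {F}.
Parents of each child, excluding J:
  L has no other parent.
  M has no other parent.
  R also has parents F, P.
MB(J) = {F, L, M, P, R}.

{F, L, M, P, R}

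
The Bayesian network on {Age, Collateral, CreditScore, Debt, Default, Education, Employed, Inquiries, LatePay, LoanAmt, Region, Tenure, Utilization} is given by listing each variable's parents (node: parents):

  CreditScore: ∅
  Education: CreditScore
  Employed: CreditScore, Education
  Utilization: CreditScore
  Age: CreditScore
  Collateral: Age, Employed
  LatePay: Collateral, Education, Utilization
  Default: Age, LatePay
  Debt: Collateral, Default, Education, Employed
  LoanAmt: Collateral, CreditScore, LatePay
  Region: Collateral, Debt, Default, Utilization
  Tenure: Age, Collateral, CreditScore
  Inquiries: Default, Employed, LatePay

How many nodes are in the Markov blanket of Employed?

Employed has children Collateral, Debt, Inquiries.
Pa(Employed) = {CreditScore, Education}.
For each child, the remaining parents (spouses of Employed):
  Collateral: Age
  Debt: Collateral, Default, Education
  Inquiries: Default, LatePay
MB(Employed) = {Age, Collateral, CreditScore, Debt, Default, Education, Inquiries, LatePay}, which has 8 nodes.

8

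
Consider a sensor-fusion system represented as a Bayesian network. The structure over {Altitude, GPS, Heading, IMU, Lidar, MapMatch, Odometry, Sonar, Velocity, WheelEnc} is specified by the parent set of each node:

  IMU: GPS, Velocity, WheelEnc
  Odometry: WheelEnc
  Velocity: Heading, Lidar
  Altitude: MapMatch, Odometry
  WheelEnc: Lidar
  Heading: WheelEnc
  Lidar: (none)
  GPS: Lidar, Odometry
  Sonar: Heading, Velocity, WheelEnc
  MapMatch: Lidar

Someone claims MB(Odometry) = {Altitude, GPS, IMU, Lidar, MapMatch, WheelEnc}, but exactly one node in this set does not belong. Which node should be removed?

IMU

Odometry's parents: WheelEnc.
Odometry's children: Altitude, GPS.
For each child, the remaining parents (spouses of Odometry):
  parents(GPS) \ {Odometry} = {Lidar}.
  Altitude also has parent MapMatch.
MB(Odometry) = {Altitude, GPS, Lidar, MapMatch, WheelEnc}.
IMU is neither a parent, child, nor co-parent of Odometry, so it does not belong.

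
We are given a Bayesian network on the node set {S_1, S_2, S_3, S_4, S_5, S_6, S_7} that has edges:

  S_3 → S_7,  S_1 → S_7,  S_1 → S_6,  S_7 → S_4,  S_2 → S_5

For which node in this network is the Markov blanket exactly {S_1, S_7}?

S_3

The target node must have every member of {S_1, S_7} as a parent, child, or co-parent, and no others.
Parents of S_3: none; children: S_7; co-parents: S_1.
These exactly cover the given set, so the node is S_3.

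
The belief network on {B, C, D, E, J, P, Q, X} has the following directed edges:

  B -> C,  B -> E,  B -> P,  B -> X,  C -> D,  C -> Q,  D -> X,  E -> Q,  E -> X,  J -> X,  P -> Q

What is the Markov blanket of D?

D's parents: C.
Ch(D) = {X}.
Other parents of D's children:
  X: B, E, J
Taking the union gives {B, C, E, J, X}.

{B, C, E, J, X}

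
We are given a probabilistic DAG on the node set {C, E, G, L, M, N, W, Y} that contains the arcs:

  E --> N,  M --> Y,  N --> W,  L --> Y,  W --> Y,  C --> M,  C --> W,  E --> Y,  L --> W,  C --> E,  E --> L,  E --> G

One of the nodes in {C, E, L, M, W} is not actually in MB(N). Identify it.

Parents of N: E.
Children of N: W.
Parents of each child, excluding N:
  parents(W) \ {N} = {C, L}.
MB(N) = {C, E, L, W}.
M is neither a parent, child, nor co-parent of N, so it does not belong.

M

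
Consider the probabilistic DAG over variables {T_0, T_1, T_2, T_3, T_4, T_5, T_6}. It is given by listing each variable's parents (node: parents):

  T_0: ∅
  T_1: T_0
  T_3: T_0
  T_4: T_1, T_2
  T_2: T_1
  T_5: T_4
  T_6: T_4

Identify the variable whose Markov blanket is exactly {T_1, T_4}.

T_2

The target node must have every member of {T_1, T_4} as a parent, child, or co-parent, and no others.
Parents of T_2: T_1; children: T_4; co-parents: T_1.
These exactly cover the given set, so the node is T_2.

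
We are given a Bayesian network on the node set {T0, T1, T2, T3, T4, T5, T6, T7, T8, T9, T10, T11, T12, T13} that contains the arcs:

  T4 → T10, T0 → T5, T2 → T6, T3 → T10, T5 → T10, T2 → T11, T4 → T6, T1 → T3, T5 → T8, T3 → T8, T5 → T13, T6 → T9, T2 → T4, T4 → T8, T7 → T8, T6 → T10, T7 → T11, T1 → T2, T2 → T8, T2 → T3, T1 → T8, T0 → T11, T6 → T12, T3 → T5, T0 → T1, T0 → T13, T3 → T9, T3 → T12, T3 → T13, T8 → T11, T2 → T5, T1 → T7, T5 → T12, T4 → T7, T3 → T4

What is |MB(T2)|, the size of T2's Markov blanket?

The Markov blanket of a node is its parents, its children, and the other parents of its children.
T2's parents: T1.
Ch(T2) = {T3, T4, T5, T6, T8, T11}.
Other parents of T2's children:
  T3: T1
  T4: T3
  T5: T0, T3
  T6: T4
  T8: T1, T3, T4, T5, T7
  T11: T0, T7, T8
MB(T2) = {T0, T1, T3, T4, T5, T6, T7, T8, T11}, which has 9 nodes.

9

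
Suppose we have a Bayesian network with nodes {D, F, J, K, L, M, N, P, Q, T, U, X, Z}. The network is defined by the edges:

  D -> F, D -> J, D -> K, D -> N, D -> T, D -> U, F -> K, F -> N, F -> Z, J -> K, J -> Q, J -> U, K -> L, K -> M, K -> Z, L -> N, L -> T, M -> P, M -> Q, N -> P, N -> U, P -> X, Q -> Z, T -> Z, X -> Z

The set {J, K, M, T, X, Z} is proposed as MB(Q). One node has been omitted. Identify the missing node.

The Markov blanket of a node is its parents, its children, and the other parents of its children.
Q has parents J, M.
Q's children: Z.
Co-parents of Q (other parents of its children):
  Z: F, K, T, X
MB(Q) = {F, J, K, M, T, X, Z}.
Comparing with the claimed set, F is missing.

F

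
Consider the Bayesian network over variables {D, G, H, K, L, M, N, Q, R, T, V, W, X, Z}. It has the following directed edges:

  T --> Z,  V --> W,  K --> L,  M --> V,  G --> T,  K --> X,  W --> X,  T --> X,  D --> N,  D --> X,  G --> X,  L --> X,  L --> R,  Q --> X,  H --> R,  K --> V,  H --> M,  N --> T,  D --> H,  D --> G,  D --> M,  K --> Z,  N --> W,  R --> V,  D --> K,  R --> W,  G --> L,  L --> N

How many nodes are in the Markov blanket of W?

W's children: X.
W's parents: N, R, V.
For each child, the remaining parents (spouses of W):
  X: D, G, K, L, Q, T
MB(W) = {D, G, K, L, N, Q, R, T, V, X}, which has 10 nodes.

10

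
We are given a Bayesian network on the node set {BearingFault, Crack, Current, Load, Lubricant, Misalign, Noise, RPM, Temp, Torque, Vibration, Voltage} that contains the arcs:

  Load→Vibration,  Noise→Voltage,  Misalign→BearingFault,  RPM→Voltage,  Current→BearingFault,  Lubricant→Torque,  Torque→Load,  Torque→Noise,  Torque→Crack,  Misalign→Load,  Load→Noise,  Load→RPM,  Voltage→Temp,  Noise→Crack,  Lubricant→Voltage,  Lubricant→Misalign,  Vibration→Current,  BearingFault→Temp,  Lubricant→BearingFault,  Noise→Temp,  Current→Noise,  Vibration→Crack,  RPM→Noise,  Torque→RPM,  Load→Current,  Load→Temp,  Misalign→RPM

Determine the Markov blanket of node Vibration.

{Crack, Current, Load, Noise, Torque}

Vibration's parents: Load.
Vibration's children: Crack, Current.
Other parents of Vibration's children:
  Current also has parent Load.
  Crack also has parents Noise, Torque.
Taking the union gives {Crack, Current, Load, Noise, Torque}.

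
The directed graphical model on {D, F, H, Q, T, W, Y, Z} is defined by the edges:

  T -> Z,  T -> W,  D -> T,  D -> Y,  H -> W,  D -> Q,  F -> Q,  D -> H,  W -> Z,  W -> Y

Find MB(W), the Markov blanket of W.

A node's Markov blanket = Pa ∪ Ch ∪ (parents of Ch other than the node itself).
W's parents: H, T.
Children of W: Y, Z.
For each child, the remaining parents (spouses of W):
  Y also has parent D.
  parents(Z) \ {W} = {T}.
MB(W) = {D, H, T, Y, Z}.

{D, H, T, Y, Z}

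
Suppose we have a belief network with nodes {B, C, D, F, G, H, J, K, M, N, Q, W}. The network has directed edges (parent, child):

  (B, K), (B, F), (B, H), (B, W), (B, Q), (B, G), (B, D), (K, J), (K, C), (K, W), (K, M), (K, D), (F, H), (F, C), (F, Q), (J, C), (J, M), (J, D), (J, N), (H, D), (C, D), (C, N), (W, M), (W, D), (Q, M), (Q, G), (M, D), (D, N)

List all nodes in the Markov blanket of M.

By definition, MB(M) is built from M's parents, M's children, and the co-parents of M.
M's parents: J, K, Q, W.
M's children: D.
Parents of each child, excluding M:
  D: B, C, H, J, K, W
Union: {J, K, Q, W} ∪ {D} ∪ {B, C, H, J, K, W} = {B, C, D, H, J, K, Q, W}.

{B, C, D, H, J, K, Q, W}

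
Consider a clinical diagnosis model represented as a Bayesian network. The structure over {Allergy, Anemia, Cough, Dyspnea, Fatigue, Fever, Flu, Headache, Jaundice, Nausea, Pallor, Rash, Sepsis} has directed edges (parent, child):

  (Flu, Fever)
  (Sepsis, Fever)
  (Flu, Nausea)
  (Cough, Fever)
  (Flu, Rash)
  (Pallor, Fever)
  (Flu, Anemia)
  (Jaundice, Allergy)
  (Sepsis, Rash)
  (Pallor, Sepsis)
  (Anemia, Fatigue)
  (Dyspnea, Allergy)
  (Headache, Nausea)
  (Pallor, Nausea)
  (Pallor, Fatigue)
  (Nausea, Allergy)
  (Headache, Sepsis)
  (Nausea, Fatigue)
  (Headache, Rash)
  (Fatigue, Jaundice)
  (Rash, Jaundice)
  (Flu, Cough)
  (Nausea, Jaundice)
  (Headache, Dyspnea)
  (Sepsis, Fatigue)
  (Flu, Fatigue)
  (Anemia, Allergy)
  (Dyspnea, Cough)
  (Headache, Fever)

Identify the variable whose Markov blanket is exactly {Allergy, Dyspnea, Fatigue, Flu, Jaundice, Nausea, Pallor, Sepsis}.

Anemia

The target node must have every member of {Allergy, Dyspnea, Fatigue, Flu, Jaundice, Nausea, Pallor, Sepsis} as a parent, child, or co-parent, and no others.
Parents of Anemia: Flu; children: Allergy, Fatigue; co-parents: Dyspnea, Flu, Jaundice, Nausea, Pallor, Sepsis.
These exactly cover the given set, so the node is Anemia.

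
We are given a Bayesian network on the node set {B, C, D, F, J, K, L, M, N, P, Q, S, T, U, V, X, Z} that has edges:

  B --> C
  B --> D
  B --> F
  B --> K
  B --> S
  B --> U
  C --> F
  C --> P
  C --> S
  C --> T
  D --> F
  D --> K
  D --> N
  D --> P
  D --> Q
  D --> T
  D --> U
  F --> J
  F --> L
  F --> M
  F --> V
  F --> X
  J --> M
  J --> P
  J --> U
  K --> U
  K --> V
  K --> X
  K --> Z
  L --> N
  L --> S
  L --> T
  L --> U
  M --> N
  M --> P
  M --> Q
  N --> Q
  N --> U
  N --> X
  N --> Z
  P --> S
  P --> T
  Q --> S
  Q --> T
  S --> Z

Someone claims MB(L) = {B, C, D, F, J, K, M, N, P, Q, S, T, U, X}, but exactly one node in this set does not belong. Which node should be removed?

X

Ch(L) = {N, S, T, U}.
L's parents: F.
Parents of each child, excluding L:
  N's other parents are D, M.
  S's other parents are B, C, P, Q.
  parents(T) \ {L} = {C, D, P, Q}.
  parents(U) \ {L} = {B, D, J, K, N}.
MB(L) = {B, C, D, F, J, K, M, N, P, Q, S, T, U}.
X is neither a parent, child, nor co-parent of L, so it does not belong.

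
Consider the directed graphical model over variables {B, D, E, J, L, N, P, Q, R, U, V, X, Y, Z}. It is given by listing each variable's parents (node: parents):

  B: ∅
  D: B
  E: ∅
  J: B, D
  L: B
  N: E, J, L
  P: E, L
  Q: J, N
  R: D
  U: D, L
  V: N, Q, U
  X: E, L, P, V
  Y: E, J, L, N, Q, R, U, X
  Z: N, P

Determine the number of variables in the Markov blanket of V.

7

V's parents: N, Q, U.
V's children: X.
Other parents of V's children:
  X: E, L, P
MB(V) = {E, L, N, P, Q, U, X}, which has 7 nodes.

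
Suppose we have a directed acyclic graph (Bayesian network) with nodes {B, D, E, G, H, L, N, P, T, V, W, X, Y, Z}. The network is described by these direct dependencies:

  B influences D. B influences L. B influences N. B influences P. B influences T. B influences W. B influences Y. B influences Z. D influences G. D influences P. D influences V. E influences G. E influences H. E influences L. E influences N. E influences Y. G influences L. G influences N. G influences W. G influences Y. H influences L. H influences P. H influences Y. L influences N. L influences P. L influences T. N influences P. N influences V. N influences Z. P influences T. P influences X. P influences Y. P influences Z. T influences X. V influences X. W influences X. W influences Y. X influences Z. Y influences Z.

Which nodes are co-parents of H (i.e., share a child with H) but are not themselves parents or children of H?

{B, D, G, N, W}

Children of H: L, P, Y.
  parents(L) \ {H} = {B, E, G}.
  P also has parents B, D, L, N.
  parents(Y) \ {H} = {B, E, G, P, W}.
Excluding nodes already adjacent to H (E, L, P, Y), the co-parent-only contribution is {B, D, G, N, W}.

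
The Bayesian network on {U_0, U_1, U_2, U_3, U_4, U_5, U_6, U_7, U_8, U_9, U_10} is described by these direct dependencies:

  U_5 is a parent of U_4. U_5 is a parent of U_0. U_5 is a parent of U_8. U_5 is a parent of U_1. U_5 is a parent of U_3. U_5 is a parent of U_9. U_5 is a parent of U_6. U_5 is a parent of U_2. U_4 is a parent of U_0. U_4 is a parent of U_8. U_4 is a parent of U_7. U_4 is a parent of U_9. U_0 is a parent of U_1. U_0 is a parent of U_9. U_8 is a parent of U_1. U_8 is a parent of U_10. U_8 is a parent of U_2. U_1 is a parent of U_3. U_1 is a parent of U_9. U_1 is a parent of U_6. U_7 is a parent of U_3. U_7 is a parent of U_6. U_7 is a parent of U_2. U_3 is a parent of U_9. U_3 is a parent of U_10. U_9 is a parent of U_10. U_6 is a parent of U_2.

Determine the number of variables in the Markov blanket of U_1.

U_1's parents: U_0, U_5, U_8.
U_1's children: U_3, U_6, U_9.
For each child, the remaining parents (spouses of U_1):
  U_3's other parents are U_5, U_7.
  U_9's other parents are U_0, U_3, U_4, U_5.
  U_6 also has parents U_5, U_7.
MB(U_1) = {U_0, U_3, U_4, U_5, U_6, U_7, U_8, U_9}, which has 8 nodes.

8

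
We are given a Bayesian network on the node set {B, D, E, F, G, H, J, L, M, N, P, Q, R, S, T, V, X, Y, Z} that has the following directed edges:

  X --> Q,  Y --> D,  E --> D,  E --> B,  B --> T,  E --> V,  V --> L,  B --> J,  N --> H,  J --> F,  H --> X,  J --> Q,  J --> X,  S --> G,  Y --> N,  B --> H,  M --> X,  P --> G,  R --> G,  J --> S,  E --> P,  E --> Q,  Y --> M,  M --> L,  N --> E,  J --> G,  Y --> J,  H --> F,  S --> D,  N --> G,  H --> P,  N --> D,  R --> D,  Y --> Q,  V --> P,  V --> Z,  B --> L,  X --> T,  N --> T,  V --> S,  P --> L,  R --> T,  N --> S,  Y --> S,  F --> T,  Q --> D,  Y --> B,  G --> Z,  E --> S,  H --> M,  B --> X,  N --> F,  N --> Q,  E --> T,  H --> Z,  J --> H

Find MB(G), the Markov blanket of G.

{H, J, N, P, R, S, V, Z}

Children of G: Z.
Pa(G) = {J, N, P, R, S}.
Co-parents of G (other parents of its children):
  parents(Z) \ {G} = {H, V}.
Taking the union gives {H, J, N, P, R, S, V, Z}.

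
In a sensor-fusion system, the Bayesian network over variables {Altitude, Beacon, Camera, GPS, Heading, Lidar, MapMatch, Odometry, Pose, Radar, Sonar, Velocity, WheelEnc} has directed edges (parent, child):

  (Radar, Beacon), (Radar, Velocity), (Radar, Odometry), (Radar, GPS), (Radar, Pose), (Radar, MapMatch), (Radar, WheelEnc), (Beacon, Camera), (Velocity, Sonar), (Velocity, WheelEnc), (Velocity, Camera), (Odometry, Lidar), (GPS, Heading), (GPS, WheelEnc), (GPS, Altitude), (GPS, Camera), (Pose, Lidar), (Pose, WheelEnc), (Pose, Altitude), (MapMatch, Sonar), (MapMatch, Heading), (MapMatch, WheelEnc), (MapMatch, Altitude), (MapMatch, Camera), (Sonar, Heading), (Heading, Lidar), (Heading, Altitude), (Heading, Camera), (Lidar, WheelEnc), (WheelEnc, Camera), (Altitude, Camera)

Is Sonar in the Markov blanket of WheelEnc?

By definition, MB(WheelEnc) is built from WheelEnc's parents, WheelEnc's children, and the co-parents of WheelEnc.
WheelEnc's parents: GPS, Lidar, MapMatch, Pose, Radar, Velocity.
Children of WheelEnc: Camera.
For each child, the remaining parents (spouses of WheelEnc):
  Camera also has parents Altitude, Beacon, GPS, Heading, MapMatch, Velocity.
MB(WheelEnc) = {Altitude, Beacon, Camera, GPS, Heading, Lidar, MapMatch, Pose, Radar, Velocity}; Sonar is not in this set.

No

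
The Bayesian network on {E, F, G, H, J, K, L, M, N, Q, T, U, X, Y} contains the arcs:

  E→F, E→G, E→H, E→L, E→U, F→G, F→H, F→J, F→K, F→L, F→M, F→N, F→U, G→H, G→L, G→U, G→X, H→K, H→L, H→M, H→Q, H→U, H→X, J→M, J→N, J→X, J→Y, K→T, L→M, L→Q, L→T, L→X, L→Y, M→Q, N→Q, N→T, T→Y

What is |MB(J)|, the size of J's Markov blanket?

9

A node's Markov blanket = Pa ∪ Ch ∪ (parents of Ch other than the node itself).
J has parent F.
J has children M, N, X, Y.
Other parents of J's children:
  M also has parents F, H, L.
  N also has parent F.
  X's other parents are G, H, L.
  Y's other parents are L, T.
MB(J) = {F, G, H, L, M, N, T, X, Y}, which has 9 nodes.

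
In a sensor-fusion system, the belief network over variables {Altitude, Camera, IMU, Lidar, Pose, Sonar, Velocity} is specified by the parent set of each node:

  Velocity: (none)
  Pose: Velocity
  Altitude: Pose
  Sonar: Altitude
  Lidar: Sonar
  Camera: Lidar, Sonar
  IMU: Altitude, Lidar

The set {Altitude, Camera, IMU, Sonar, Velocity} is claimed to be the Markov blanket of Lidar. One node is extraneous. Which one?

Lidar's children: Camera, IMU.
Pa(Lidar) = {Sonar}.
Other parents of Lidar's children:
  Camera: Sonar
  IMU: Altitude
MB(Lidar) = {Altitude, Camera, IMU, Sonar}.
Velocity is neither a parent, child, nor co-parent of Lidar, so it does not belong.

Velocity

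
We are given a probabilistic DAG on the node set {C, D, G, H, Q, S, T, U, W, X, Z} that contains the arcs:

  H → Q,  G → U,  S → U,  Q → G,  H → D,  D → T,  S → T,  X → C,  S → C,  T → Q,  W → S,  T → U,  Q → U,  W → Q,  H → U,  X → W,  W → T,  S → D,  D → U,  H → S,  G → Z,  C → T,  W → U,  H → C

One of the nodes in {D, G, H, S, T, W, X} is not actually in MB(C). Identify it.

G

Children of C: T.
Pa(C) = {H, S, X}.
For each child, the remaining parents (spouses of C):
  T also has parents D, S, W.
MB(C) = {D, H, S, T, W, X}.
G is neither a parent, child, nor co-parent of C, so it does not belong.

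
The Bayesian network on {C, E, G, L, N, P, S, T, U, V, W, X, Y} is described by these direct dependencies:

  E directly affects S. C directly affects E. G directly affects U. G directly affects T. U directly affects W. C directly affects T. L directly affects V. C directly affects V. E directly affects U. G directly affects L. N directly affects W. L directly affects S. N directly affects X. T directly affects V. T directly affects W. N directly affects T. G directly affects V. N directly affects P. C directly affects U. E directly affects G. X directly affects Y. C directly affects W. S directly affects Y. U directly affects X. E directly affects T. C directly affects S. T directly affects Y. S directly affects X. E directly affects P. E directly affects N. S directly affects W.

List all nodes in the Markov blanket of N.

By definition, MB(N) is built from N's parents, N's children, and the co-parents of N.
Ch(N) = {P, T, W, X}.
N has parent E.
Co-parents of N (other parents of its children):
  P: E
  T: C, E, G
  W: C, S, T, U
  X: S, U
Union: {E} ∪ {P, T, W, X} ∪ {C, E, G, S, T, U} = {C, E, G, P, S, T, U, W, X}.

{C, E, G, P, S, T, U, W, X}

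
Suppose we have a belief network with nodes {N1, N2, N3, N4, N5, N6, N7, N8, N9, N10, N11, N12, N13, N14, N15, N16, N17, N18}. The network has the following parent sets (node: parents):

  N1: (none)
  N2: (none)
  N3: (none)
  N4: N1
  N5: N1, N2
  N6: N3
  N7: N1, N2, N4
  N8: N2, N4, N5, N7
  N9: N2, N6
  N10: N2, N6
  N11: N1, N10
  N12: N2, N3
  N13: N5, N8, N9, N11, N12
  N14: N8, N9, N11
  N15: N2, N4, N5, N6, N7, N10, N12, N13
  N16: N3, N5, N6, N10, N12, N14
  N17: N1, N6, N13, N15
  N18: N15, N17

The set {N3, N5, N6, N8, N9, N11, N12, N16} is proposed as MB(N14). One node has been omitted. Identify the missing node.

N14 has child N16.
N14's parents: N8, N9, N11.
Co-parents of N14 (other parents of its children):
  N16: N3, N5, N6, N10, N12
MB(N14) = {N3, N5, N6, N8, N9, N10, N11, N12, N16}.
Comparing with the claimed set, N10 is missing.

N10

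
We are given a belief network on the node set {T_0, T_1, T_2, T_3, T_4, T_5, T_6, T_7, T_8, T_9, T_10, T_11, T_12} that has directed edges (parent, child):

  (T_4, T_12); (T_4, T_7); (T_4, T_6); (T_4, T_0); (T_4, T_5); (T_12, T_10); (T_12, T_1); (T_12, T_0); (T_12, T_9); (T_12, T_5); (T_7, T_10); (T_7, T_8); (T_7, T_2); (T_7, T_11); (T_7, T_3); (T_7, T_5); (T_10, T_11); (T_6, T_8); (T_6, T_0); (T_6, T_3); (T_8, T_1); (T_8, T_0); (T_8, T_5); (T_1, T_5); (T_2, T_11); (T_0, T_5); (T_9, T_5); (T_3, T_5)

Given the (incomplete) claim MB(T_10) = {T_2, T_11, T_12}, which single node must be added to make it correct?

T_7

Parents of T_10: T_7, T_12.
T_10 has child T_11.
For each child, the remaining parents (spouses of T_10):
  T_11: T_2, T_7
MB(T_10) = {T_2, T_7, T_11, T_12}.
Comparing with the claimed set, T_7 is missing.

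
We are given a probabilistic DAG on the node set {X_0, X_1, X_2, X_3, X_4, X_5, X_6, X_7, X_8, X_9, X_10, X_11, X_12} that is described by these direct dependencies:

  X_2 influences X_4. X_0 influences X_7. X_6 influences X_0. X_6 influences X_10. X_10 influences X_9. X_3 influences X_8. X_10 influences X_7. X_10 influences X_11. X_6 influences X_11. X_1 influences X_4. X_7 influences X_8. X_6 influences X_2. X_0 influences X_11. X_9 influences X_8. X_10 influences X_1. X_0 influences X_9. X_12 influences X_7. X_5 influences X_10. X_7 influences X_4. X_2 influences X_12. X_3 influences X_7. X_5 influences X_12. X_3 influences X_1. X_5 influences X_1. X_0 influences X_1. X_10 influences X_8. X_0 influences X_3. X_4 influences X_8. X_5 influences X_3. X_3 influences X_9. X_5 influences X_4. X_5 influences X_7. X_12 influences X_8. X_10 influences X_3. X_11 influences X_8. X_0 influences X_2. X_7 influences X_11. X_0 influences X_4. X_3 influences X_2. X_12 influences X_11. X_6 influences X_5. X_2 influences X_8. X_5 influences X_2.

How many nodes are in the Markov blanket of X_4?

X_4 has parents X_0, X_1, X_2, X_5, X_7.
Ch(X_4) = {X_8}.
For each child, the remaining parents (spouses of X_4):
  X_8's other parents are X_2, X_3, X_7, X_9, X_10, X_11, X_12.
MB(X_4) = {X_0, X_1, X_2, X_3, X_5, X_7, X_8, X_9, X_10, X_11, X_12}, which has 11 nodes.

11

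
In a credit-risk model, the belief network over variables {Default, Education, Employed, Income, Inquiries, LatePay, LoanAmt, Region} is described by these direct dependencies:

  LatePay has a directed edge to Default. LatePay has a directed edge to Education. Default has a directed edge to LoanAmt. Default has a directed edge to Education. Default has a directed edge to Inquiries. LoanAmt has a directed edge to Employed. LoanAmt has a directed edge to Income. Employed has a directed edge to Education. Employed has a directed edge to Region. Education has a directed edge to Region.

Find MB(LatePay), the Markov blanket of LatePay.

Recall MB(v) = parents ∪ children ∪ spouses, where spouses are the other parents of v's children.
Parents of LatePay: none.
Ch(LatePay) = {Default, Education}.
Other parents of LatePay's children:
  Default: no additional parents.
  Education also has parents Default, Employed.
MB(LatePay) = {Default, Education, Employed}.

{Default, Education, Employed}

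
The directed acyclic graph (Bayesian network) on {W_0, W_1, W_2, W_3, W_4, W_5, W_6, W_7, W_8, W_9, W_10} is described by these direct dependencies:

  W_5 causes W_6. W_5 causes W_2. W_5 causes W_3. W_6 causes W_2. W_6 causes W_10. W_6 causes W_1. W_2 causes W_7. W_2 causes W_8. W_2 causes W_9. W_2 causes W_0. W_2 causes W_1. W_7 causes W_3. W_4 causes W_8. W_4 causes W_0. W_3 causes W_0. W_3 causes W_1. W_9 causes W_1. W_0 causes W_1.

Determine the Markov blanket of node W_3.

Ch(W_3) = {W_0, W_1}.
W_3 has parents W_5, W_7.
Other parents of W_3's children:
  W_0's other parents are W_2, W_4.
  W_1's other parents are W_0, W_2, W_6, W_9.
So the Markov blanket of W_3 is {W_0, W_1, W_2, W_4, W_5, W_6, W_7, W_9}.

{W_0, W_1, W_2, W_4, W_5, W_6, W_7, W_9}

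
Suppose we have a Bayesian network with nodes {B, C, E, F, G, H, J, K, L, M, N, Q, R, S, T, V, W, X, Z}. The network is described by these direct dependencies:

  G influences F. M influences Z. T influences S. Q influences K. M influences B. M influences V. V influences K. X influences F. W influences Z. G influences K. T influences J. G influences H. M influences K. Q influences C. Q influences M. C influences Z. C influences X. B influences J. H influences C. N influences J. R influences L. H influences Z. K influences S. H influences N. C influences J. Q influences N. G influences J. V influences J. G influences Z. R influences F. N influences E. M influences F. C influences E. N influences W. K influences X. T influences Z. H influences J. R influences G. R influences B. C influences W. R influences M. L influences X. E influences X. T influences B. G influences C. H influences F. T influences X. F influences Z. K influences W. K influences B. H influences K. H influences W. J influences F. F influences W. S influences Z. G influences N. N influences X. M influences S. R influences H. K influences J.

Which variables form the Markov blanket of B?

A node's Markov blanket = Pa ∪ Ch ∪ (parents of Ch other than the node itself).
Children of B: J.
B's parents: K, M, R, T.
Co-parents of B (other parents of its children):
  J: C, G, H, K, N, T, V
Union: {K, M, R, T} ∪ {J} ∪ {C, G, H, K, N, T, V} = {C, G, H, J, K, M, N, R, T, V}.

{C, G, H, J, K, M, N, R, T, V}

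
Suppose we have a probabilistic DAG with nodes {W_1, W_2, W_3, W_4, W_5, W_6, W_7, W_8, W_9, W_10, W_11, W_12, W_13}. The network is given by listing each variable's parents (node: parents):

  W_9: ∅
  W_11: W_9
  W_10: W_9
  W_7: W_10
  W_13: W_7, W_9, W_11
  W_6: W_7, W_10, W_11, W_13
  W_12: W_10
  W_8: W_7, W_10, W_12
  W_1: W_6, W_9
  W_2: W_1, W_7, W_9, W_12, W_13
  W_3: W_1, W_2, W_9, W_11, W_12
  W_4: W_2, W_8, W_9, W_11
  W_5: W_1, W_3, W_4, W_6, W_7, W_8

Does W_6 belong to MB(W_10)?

W_6 is a child of W_10.
So W_6 ∈ MB(W_10).

Yes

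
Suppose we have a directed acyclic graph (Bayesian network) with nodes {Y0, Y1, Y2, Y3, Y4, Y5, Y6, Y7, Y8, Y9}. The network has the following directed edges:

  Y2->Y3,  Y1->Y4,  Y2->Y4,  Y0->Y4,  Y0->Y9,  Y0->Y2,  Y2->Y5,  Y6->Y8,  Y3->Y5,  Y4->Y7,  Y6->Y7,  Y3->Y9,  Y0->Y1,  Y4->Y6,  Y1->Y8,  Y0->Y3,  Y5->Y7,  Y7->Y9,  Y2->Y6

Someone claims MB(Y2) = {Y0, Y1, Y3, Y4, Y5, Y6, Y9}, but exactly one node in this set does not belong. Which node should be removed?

Y9

A node's Markov blanket = Pa ∪ Ch ∪ (parents of Ch other than the node itself).
Y2's children: Y3, Y4, Y5, Y6.
Parents of Y2: Y0.
Parents of each child, excluding Y2:
  parents(Y3) \ {Y2} = {Y0}.
  Y4's other parents are Y0, Y1.
  Y5 also has parent Y3.
  parents(Y6) \ {Y2} = {Y4}.
MB(Y2) = {Y0, Y1, Y3, Y4, Y5, Y6}.
Y9 is neither a parent, child, nor co-parent of Y2, so it does not belong.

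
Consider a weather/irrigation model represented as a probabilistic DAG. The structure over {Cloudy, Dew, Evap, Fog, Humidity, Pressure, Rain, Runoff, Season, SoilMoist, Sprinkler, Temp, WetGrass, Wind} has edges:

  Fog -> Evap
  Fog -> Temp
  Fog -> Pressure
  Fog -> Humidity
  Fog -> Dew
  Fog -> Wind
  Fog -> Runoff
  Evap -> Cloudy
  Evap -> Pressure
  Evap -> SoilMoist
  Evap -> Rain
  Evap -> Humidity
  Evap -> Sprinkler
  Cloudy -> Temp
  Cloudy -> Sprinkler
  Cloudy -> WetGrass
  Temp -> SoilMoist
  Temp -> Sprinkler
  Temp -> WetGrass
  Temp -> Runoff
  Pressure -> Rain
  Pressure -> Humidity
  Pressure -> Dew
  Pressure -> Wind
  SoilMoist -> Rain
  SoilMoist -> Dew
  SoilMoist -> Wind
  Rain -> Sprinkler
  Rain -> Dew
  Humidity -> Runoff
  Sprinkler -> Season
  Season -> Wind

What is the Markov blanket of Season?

{Fog, Pressure, SoilMoist, Sprinkler, Wind}

Ch(Season) = {Wind}.
Pa(Season) = {Sprinkler}.
Other parents of Season's children:
  parents(Wind) \ {Season} = {Fog, Pressure, SoilMoist}.
Taking the union gives {Fog, Pressure, SoilMoist, Sprinkler, Wind}.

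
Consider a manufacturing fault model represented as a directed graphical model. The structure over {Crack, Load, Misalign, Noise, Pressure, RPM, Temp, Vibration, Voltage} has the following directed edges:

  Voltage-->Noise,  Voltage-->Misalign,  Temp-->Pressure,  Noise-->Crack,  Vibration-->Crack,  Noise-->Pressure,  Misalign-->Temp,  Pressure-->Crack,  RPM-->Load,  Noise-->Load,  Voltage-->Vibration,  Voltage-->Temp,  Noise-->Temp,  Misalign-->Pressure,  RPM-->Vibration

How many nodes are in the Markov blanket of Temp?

Temp's parents: Misalign, Noise, Voltage.
Children of Temp: Pressure.
Other parents of Temp's children:
  Pressure also has parents Misalign, Noise.
MB(Temp) = {Misalign, Noise, Pressure, Voltage}, which has 4 nodes.

4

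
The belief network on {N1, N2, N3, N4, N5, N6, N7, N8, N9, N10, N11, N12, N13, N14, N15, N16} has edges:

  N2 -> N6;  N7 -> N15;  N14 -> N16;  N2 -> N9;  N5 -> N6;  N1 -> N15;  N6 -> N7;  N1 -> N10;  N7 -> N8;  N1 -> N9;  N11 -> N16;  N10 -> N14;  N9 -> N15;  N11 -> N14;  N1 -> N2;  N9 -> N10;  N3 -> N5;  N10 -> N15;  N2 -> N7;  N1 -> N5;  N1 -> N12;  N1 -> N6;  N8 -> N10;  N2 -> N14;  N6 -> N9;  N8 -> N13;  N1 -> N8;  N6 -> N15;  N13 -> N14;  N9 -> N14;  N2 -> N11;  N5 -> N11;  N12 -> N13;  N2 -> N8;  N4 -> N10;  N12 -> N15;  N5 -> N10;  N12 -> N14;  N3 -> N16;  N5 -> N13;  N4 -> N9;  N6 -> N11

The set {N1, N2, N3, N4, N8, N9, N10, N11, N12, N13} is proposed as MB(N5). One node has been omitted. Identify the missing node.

Pa(N5) = {N1, N3}.
Children of N5: N6, N10, N11, N13.
Co-parents of N5 (other parents of its children):
  N6: N1, N2
  N10: N1, N4, N8, N9
  N11: N2, N6
  N13: N8, N12
MB(N5) = {N1, N2, N3, N4, N6, N8, N9, N10, N11, N12, N13}.
Comparing with the claimed set, N6 is missing.

N6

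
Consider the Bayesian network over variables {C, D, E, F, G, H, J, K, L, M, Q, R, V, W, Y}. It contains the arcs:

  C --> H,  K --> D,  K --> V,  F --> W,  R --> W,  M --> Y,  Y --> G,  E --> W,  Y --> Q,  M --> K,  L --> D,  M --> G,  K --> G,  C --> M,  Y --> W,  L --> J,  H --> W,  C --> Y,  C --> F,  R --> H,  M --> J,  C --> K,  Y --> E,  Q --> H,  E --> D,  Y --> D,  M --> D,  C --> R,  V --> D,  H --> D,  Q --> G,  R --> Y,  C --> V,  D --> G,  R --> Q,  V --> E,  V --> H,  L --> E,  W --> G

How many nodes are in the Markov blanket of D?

10

By definition, MB(D) is built from D's parents, D's children, and the co-parents of D.
Ch(D) = {G}.
Parents of D: E, H, K, L, M, V, Y.
For each child, the remaining parents (spouses of D):
  G: K, M, Q, W, Y
MB(D) = {E, G, H, K, L, M, Q, V, W, Y}, which has 10 nodes.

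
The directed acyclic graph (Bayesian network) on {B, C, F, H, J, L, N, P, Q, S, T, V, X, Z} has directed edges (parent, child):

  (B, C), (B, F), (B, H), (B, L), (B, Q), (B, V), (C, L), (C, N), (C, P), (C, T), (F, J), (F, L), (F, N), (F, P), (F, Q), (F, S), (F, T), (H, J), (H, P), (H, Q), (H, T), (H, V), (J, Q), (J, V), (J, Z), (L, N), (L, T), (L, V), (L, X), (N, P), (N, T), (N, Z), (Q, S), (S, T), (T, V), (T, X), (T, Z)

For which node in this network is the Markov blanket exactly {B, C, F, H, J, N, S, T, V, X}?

The target node must have every member of {B, C, F, H, J, N, S, T, V, X} as a parent, child, or co-parent, and no others.
Parents of L: B, C, F; children: N, T, V, X; co-parents: B, C, F, H, J, N, S, T.
These exactly cover the given set, so the node is L.

L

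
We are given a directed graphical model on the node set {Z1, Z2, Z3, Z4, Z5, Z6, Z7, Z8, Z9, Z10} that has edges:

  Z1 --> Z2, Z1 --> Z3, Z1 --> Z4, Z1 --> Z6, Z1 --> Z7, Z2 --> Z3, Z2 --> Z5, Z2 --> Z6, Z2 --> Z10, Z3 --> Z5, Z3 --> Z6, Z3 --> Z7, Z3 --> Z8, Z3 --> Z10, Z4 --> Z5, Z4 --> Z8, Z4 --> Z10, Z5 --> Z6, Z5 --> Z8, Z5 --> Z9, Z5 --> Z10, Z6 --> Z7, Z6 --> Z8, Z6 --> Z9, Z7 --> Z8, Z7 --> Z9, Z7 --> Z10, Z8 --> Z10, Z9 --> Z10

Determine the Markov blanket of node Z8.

Pa(Z8) = {Z3, Z4, Z5, Z6, Z7}.
Children of Z8: Z10.
Parents of each child, excluding Z8:
  parents(Z10) \ {Z8} = {Z2, Z3, Z4, Z5, Z7, Z9}.
Taking the union gives {Z2, Z3, Z4, Z5, Z6, Z7, Z9, Z10}.

{Z2, Z3, Z4, Z5, Z6, Z7, Z9, Z10}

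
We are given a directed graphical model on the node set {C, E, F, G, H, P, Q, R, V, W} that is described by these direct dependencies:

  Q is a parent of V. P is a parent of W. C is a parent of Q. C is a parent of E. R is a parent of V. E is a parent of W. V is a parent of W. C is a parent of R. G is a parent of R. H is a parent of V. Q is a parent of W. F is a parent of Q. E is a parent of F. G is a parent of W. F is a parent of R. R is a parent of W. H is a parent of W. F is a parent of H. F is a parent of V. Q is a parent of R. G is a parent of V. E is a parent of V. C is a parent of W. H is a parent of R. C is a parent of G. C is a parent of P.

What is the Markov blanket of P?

{C, E, G, H, Q, R, V, W}

P's parents: C.
Ch(P) = {W}.
Parents of each child, excluding P:
  W's other parents are C, E, G, H, Q, R, V.
Union: {C} ∪ {W} ∪ {C, E, G, H, Q, R, V} = {C, E, G, H, Q, R, V, W}.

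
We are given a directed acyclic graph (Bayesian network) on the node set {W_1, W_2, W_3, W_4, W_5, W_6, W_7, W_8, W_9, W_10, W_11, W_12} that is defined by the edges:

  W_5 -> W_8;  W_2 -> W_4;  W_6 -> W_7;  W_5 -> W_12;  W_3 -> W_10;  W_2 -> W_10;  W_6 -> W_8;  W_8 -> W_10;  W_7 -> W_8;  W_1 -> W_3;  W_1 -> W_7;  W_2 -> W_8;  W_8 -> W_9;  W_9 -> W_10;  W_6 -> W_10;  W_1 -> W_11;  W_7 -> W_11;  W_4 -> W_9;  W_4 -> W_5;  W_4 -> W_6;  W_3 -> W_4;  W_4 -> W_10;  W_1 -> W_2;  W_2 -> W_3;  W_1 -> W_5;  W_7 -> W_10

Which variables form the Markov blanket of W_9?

W_9's children: W_10.
W_9 has parents W_4, W_8.
Co-parents of W_9 (other parents of its children):
  parents(W_10) \ {W_9} = {W_2, W_3, W_4, W_6, W_7, W_8}.
Taking the union gives {W_2, W_3, W_4, W_6, W_7, W_8, W_10}.

{W_2, W_3, W_4, W_6, W_7, W_8, W_10}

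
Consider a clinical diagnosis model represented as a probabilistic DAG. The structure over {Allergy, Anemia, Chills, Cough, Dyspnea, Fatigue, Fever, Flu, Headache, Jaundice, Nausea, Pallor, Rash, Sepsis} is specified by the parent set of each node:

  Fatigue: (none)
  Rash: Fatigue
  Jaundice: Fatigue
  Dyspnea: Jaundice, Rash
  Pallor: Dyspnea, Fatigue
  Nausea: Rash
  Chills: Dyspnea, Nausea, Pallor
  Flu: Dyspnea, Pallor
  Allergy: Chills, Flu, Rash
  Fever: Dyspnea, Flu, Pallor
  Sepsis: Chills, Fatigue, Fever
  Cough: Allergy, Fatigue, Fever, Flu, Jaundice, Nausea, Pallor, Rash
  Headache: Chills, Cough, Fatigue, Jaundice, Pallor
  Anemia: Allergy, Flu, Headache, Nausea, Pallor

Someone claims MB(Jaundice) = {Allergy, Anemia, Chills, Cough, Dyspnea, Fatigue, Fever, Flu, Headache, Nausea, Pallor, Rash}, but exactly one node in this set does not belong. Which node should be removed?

Anemia

Children of Jaundice: Cough, Dyspnea, Headache.
Jaundice has parent Fatigue.
For each child, the remaining parents (spouses of Jaundice):
  Dyspnea also has parent Rash.
  Cough's other parents are Allergy, Fatigue, Fever, Flu, Nausea, Pallor, Rash.
  Headache's other parents are Chills, Cough, Fatigue, Pallor.
MB(Jaundice) = {Allergy, Chills, Cough, Dyspnea, Fatigue, Fever, Flu, Headache, Nausea, Pallor, Rash}.
Anemia is neither a parent, child, nor co-parent of Jaundice, so it does not belong.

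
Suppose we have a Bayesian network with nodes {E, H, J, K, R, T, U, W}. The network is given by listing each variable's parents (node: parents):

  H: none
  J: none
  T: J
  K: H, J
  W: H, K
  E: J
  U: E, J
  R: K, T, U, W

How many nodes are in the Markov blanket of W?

By definition, MB(W) is built from W's parents, W's children, and the co-parents of W.
W has parents H, K.
Children of W: R.
For each child, the remaining parents (spouses of W):
  parents(R) \ {W} = {K, T, U}.
MB(W) = {H, K, R, T, U}, which has 5 nodes.

5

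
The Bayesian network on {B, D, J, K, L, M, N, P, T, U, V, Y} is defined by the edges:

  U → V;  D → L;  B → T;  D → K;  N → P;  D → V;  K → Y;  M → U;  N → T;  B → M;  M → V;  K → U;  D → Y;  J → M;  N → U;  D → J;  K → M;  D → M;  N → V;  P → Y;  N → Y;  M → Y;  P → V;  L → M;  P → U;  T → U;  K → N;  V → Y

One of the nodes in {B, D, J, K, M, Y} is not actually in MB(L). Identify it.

Y

Recall MB(v) = parents ∪ children ∪ spouses, where spouses are the other parents of v's children.
Parents of L: D.
L has child M.
For each child, the remaining parents (spouses of L):
  M: B, D, J, K
MB(L) = {B, D, J, K, M}.
Y is neither a parent, child, nor co-parent of L, so it does not belong.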